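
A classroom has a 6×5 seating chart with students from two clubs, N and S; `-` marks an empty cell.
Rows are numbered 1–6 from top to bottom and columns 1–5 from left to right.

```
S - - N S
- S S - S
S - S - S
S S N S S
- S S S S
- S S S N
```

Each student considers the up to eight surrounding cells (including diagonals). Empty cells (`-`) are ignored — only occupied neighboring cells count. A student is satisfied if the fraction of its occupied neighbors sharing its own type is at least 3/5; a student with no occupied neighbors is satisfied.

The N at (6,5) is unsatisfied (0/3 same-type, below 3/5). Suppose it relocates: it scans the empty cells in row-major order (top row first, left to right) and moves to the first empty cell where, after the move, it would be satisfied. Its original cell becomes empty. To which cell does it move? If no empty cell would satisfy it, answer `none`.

none

Vacating (6,5). Empty cells in order:
  (1,2): 0/3 same-type → still unsatisfied.
  (1,3): 1/3 same-type → still unsatisfied.
  (2,1): 0/3 same-type → still unsatisfied.
  (2,4): 1/6 same-type → still unsatisfied.
  (3,2): 1/7 same-type → still unsatisfied.
  (3,4): 1/7 same-type → still unsatisfied.
  (5,1): 0/4 same-type → still unsatisfied.
  (6,1): 0/2 same-type → still unsatisfied.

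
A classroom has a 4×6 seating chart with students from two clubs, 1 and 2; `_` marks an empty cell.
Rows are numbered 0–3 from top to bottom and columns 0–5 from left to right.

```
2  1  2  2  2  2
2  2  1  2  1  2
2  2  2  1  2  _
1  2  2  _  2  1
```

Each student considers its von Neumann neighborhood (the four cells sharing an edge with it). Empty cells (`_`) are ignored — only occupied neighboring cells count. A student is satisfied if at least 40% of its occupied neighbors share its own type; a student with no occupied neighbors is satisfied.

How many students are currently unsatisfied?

(0,0)2 1/2 ✓
(0,1)1 0/3 ✗
(0,2)2 1/3 ✗
(0,3)2 3/3 ✓
(0,4)2 2/3 ✓
(0,5)2 2/2 ✓
(1,0)2 3/3 ✓
(1,1)2 2/4 ✓
(1,2)1 0/4 ✗
(1,3)2 1/4 ✗
(1,4)1 0/4 ✗
(1,5)2 1/2 ✓
(2,0)2 2/3 ✓
(2,1)2 4/4 ✓
(2,2)2 2/4 ✓
(2,3)1 0/3 ✗
(2,4)2 1/3 ✗
(3,0)1 0/2 ✗
(3,1)2 2/3 ✓
(3,2)2 2/2 ✓
(3,4)2 1/2 ✓
(3,5)1 0/1 ✗
Unsatisfied: (0,1), (0,2), (1,2), (1,3), (1,4), (2,3), (2,4), (3,0), (3,5) — 9 in total.

9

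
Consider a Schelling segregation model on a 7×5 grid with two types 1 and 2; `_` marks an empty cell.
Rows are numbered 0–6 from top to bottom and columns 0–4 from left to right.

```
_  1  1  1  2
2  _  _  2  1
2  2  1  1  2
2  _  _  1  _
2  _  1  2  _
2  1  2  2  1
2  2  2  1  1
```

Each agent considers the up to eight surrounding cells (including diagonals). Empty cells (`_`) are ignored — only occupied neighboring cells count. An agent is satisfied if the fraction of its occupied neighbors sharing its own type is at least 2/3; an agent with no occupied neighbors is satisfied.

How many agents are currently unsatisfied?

(0,1)1 1/2 not
(0,2)1 2/3 satisfied
(0,3)1 2/4 not
(0,4)2 1/3 not
(1,0)2 2/3 satisfied
(1,3)2 2/7 not
(1,4)1 2/5 not
(2,0)2 3/3 satisfied
(2,1)2 3/4 satisfied
(2,2)1 2/4 not
(2,3)1 3/5 not
(2,4)2 1/4 not
(3,0)2 3/3 satisfied
(3,3)1 3/5 not
(4,0)2 2/3 satisfied
(4,2)1 2/5 not
(4,3)2 2/5 not
(5,0)2 3/4 satisfied
(5,1)1 1/7 not
(5,2)2 4/7 not
(5,3)2 3/7 not
(5,4)1 2/4 not
(6,0)2 2/3 satisfied
(6,1)2 4/5 satisfied
(6,2)2 3/5 not
(6,3)1 2/5 not
(6,4)1 2/3 satisfied
Unsatisfied: (0,1), (0,3), (0,4), (1,3), (1,4), (2,2), (2,3), (2,4), (3,3), (4,2), (4,3), (5,1), (5,2), (5,3), (5,4), (6,2), (6,3) — 17 in total.

17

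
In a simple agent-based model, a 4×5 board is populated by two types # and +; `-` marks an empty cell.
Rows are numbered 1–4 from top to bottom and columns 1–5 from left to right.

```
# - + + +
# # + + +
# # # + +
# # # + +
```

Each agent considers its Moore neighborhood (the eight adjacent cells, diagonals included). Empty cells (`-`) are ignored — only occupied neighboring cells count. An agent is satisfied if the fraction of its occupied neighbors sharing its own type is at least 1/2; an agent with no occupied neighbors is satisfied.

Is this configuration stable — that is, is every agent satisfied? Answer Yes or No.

(1,1)# 2/2 satisfied
(1,3)+ 3/4 satisfied
(1,4)+ 5/5 satisfied
(1,5)+ 3/3 satisfied
(2,1)# 4/4 satisfied
(2,2)# 5/7 satisfied
(2,3)+ 4/7 satisfied
(2,4)+ 7/8 satisfied
(2,5)+ 5/5 satisfied
(3,1)# 5/5 satisfied
(3,2)# 7/8 satisfied
(3,3)# 4/8 satisfied
(3,4)+ 6/8 satisfied
(3,5)+ 5/5 satisfied
(4,1)# 3/3 satisfied
(4,2)# 5/5 satisfied
(4,3)# 3/5 satisfied
(4,4)+ 3/5 satisfied
(4,5)+ 3/3 satisfied
All meet the threshold, so the configuration is stable.

Yes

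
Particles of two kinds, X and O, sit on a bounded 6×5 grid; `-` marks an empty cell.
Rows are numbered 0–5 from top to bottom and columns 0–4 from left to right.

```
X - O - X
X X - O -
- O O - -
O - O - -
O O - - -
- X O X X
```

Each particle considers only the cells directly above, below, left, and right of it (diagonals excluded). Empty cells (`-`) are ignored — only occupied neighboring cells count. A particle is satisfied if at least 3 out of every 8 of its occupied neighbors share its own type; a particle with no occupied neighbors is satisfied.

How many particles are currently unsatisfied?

2

Row 0: (0,0)X 1/1 ✓ · (0,2)O 0/0 ✓ · (0,4)X 0/0 ✓
Row 1: (1,0)X 2/2 ✓ · (1,1)X 1/2 ✓ · (1,3)O 0/0 ✓
Row 2: (2,1)O 1/2 ✓ · (2,2)O 2/2 ✓
Row 3: (3,0)O 1/1 ✓ · (3,2)O 1/1 ✓
Row 4: (4,0)O 2/2 ✓ · (4,1)O 1/2 ✓
Row 5: (5,1)X 0/2 ✗ · (5,2)O 0/2 ✗ · (5,3)X 1/2 ✓ · (5,4)X 1/1 ✓
Unsatisfied: (5,1), (5,2) — 2 in total.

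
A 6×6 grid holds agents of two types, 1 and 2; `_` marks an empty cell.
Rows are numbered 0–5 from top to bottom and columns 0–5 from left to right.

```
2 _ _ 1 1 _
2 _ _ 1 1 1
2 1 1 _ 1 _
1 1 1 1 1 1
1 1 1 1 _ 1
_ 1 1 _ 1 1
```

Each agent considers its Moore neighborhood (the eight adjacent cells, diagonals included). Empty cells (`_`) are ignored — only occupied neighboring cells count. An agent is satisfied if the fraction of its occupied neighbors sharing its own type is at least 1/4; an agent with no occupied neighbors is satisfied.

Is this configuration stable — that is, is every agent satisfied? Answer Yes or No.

Row 0: (0,0)2 1/1 ok · (0,3)1 3/3 ok · (0,4)1 4/4 ok
Row 1: (1,0)2 2/3 ok · (1,3)1 5/5 ok · (1,4)1 5/5 ok · (1,5)1 3/3 ok
Row 2: (2,0)2 1/4 ok · (2,1)1 4/6 ok · (2,2)1 5/5 ok · (2,4)1 6/6 ok
Row 3: (3,0)1 4/5 ok · (3,1)1 7/8 ok · (3,2)1 7/7 ok · (3,3)1 6/6 ok · (3,4)1 5/5 ok · (3,5)1 3/3 ok
Row 4: (4,0)1 4/4 ok · (4,1)1 7/7 ok · (4,2)1 7/7 ok · (4,3)1 6/6 ok · (4,5)1 4/4 ok
Row 5: (5,1)1 4/4 ok · (5,2)1 4/4 ok · (5,4)1 3/3 ok · (5,5)1 2/2 ok
All meet the threshold, so the configuration is stable.

Yes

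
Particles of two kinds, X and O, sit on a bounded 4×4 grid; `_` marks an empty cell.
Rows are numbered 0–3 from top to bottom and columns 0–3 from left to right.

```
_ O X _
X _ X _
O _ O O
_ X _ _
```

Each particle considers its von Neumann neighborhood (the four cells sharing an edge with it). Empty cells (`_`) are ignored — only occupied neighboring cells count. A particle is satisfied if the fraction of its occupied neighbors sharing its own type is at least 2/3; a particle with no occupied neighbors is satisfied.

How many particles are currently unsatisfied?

6

(0,1)O 0/1 not
(0,2)X 1/2 not
(1,0)X 0/1 not
(1,2)X 1/2 not
(2,0)O 0/1 not
(2,2)O 1/2 not
(2,3)O 1/1 satisfied
(3,1)X 0/0 satisfied
Unsatisfied: (0,1), (0,2), (1,0), (1,2), (2,0), (2,2) — 6 in total.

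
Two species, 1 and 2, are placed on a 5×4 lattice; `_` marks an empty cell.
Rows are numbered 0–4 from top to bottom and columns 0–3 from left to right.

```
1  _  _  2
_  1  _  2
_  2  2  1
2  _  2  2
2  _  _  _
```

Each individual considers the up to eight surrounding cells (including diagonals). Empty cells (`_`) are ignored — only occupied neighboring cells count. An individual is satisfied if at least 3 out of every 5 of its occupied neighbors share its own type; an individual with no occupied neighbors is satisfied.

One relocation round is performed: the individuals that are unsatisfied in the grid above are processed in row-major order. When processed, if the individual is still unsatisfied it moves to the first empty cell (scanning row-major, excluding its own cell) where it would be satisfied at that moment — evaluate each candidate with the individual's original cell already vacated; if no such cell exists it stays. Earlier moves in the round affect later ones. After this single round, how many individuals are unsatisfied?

0

Initially unsatisfied (in order): (1,1), (2,3).
  (1,1) → (0,1).
  (2,3) → (1,0).
Resulting grid:
1 1 _ 2
1 _ _ 2
_ 2 2 _
2 _ 2 2
2 _ _ _
All satisfied now.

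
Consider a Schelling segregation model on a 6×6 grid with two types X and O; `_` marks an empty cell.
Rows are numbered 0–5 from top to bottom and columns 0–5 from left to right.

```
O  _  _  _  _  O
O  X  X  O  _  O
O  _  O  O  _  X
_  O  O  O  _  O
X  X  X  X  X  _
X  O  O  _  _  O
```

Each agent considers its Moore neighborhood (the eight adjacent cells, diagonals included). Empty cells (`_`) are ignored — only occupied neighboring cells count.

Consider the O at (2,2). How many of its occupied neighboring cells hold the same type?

5

Occupied neighbors of (2,2): (1,1)=X, (1,2)=X, (1,3)=O, (2,3)=O, (3,1)=O, (3,2)=O, (3,3)=O.
Same type (O): 5 of 7.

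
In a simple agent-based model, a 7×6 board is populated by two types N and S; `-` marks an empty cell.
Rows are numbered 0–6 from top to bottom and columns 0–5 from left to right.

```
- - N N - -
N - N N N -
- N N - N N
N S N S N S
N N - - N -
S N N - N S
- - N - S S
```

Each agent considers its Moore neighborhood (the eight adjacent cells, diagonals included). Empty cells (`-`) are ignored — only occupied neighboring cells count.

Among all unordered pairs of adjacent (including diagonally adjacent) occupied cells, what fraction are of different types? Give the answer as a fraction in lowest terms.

22/59

Scan each occupied cell's neighbors to the right and below (and the two forward diagonals) so each pair is counted once.
From row 0: 0 unlike of 6 pairs (running 0/6).
From row 1: 0 unlike of 9 pairs (running 0/15).
From row 2: 6 unlike of 13 pairs (running 6/28).
From row 3: 9 unlike of 13 pairs (running 15/41).
From row 4: 3 unlike of 8 pairs (running 18/49).
From row 5: 4 unlike of 9 pairs (running 22/58).
From row 6: 0 unlike of 1 pairs (running 22/59).
Total adjacent occupied pairs: 59; unlike-type pairs: 22.
22/59 is already in lowest terms.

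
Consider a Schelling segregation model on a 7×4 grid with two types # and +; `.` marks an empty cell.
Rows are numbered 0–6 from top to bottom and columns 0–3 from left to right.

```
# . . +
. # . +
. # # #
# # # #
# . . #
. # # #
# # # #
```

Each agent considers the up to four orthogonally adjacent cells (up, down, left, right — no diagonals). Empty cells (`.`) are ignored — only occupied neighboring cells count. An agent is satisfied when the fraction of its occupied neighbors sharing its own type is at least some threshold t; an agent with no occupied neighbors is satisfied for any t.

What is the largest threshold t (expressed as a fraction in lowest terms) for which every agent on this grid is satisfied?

Row 0: (0,0)# — no occupied neighbors · (0,3)+ 1/1
Row 1: (1,1)# 1/1 · (1,3)+ 1/2
Row 2: (2,1)# 3/3 · (2,2)# 3/3 · (2,3)# 2/3
Row 3: (3,0)# 2/2 · (3,1)# 3/3 · (3,2)# 3/3 · (3,3)# 3/3
Row 4: (4,0)# 1/1 · (4,3)# 2/2
Row 5: (5,1)# 2/2 · (5,2)# 3/3 · (5,3)# 3/3
Row 6: (6,0)# 1/1 · (6,1)# 3/3 · (6,2)# 3/3 · (6,3)# 2/2
The smallest same-type fraction is 1/2 at (1,3), which reduces to 1/2. Any threshold above that leaves this agent unsatisfied.

1/2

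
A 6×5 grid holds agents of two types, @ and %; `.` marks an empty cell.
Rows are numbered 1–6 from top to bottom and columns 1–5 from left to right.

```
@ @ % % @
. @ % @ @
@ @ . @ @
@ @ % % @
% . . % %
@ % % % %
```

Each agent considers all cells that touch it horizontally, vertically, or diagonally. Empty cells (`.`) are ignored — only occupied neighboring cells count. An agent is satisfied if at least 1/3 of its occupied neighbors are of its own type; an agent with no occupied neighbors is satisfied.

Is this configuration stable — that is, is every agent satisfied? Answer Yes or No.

No

Row 1: (1,1)@ 2/2 ✓ · (1,2)@ 2/4 ✓ · (1,3)% 2/5 ✓ · (1,4)% 2/5 ✓ · (1,5)@ 2/3 ✓
Row 2: (2,2)@ 4/6 ✓ · (2,3)% 2/7 ✗ · (2,4)@ 4/7 ✓ · (2,5)@ 4/5 ✓
Row 3: (3,1)@ 4/4 ✓ · (3,2)@ 4/6 ✓ · (3,4)@ 4/7 ✓ · (3,5)@ 4/5 ✓
Row 4: (4,1)@ 3/4 ✓ · (4,2)@ 3/5 ✓ · (4,3)% 2/5 ✓ · (4,4)% 3/6 ✓ · (4,5)@ 2/5 ✓
Row 5: (5,1)% 1/4 ✗ · (5,4)% 6/7 ✓ · (5,5)% 4/5 ✓
Row 6: (6,1)@ 0/2 ✗ · (6,2)% 2/3 ✓ · (6,3)% 3/3 ✓ · (6,4)% 4/4 ✓ · (6,5)% 3/3 ✓
For instance (2,3) has only 2/7 same-type neighbors, below 1/3.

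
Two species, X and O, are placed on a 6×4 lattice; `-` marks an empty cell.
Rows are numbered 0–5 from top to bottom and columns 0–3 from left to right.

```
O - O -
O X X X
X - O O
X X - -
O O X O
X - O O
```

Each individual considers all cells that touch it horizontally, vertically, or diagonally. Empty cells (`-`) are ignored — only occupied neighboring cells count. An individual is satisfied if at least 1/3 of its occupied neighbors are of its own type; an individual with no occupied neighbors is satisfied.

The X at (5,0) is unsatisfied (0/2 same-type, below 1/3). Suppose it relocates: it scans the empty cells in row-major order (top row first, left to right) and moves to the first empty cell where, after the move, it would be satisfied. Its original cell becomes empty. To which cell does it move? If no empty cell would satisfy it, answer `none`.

Vacating (5,0). Empty cells in order:
  (0,1): 2/5 same-type → satisfied — stop here.

(0,1)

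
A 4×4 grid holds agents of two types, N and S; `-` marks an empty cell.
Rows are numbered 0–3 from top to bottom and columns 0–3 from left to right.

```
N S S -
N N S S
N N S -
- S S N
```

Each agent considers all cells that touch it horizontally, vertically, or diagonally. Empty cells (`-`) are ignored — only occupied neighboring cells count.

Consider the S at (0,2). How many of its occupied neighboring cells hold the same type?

Occupied neighbors of (0,2): (0,1)=S, (1,1)=N, (1,2)=S, (1,3)=S.
Same type (S): 3 of 4.

3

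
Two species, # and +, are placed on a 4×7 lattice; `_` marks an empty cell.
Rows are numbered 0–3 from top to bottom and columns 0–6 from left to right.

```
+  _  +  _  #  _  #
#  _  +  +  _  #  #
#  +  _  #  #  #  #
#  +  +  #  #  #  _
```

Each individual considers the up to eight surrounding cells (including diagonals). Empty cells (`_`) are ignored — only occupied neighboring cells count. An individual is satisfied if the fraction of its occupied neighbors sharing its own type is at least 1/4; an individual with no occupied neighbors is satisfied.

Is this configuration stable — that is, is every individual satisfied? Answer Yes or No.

(0,0)+ 0/1 unhappy
(0,2)+ 2/2 ok
(0,4)# 1/2 ok
(0,6)# 2/2 ok
(1,0)# 1/3 ok
(1,2)+ 3/4 ok
(1,3)+ 2/5 ok
(1,5)# 6/6 ok
(1,6)# 4/4 ok
(2,0)# 2/4 ok
(2,1)+ 3/6 ok
(2,3)# 3/6 ok
(2,4)# 6/7 ok
(2,5)# 6/6 ok
(2,6)# 4/4 ok
(3,0)# 1/3 ok
(3,1)+ 2/4 ok
(3,2)+ 2/4 ok
(3,3)# 3/4 ok
(3,4)# 5/5 ok
(3,5)# 4/4 ok
For instance (0,0) has only 0/1 same-type neighbors, below 1/4.

No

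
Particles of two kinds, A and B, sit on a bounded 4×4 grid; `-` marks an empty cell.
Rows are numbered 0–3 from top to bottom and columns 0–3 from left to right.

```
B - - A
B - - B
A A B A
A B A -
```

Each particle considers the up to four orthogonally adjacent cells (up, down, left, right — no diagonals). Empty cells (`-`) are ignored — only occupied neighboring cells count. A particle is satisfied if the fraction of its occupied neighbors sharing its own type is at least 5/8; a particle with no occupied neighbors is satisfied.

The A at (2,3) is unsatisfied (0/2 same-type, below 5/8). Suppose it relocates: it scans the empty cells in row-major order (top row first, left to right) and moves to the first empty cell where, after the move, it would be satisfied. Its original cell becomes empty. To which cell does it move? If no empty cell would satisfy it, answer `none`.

(0,2)

Vacating (2,3). Empty cells in order:
  (0,1): 0/1 same-type → still unsatisfied.
  (0,2): 1/1 same-type → satisfied — stop here.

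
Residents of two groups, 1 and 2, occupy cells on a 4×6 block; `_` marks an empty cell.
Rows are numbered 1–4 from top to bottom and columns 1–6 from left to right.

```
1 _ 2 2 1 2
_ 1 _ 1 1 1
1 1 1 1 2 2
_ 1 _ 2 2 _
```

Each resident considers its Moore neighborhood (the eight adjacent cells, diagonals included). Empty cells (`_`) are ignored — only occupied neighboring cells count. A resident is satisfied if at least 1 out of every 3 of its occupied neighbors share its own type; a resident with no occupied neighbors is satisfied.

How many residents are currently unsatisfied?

Row 1: (1,1)1 1/1 satisfied · (1,3)2 1/3 satisfied · (1,4)2 1/4 not · (1,5)1 3/5 satisfied · (1,6)2 0/3 not
Row 2: (2,2)1 4/5 satisfied · (2,4)1 4/7 satisfied · (2,5)1 4/8 satisfied · (2,6)1 2/5 satisfied
Row 3: (3,1)1 3/3 satisfied · (3,2)1 4/4 satisfied · (3,3)1 5/6 satisfied · (3,4)1 3/6 satisfied · (3,5)2 3/7 satisfied · (3,6)2 2/4 satisfied
Row 4: (4,2)1 3/3 satisfied · (4,4)2 2/4 satisfied · (4,5)2 3/4 satisfied
Unsatisfied: (1,4), (1,6) — 2 in total.

2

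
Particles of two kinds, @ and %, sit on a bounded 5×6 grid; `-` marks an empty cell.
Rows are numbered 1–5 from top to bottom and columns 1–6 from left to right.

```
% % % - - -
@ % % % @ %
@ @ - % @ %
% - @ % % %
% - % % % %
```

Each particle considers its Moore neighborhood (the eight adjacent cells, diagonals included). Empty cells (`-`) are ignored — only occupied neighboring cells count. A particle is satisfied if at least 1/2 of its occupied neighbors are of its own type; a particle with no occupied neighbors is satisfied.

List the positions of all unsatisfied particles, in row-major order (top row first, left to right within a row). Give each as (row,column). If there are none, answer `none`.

Row 1: (1,1)% 2/3 satisfied · (1,2)% 4/5 satisfied · (1,3)% 4/4 satisfied
Row 2: (2,1)@ 2/5 not · (2,2)% 4/7 satisfied · (2,3)% 5/6 satisfied · (2,4)% 3/5 satisfied · (2,5)@ 1/5 not · (2,6)% 1/3 not
Row 3: (3,1)@ 2/4 satisfied · (3,2)@ 3/6 satisfied · (3,4)% 4/7 satisfied · (3,5)@ 1/8 not · (3,6)% 3/5 satisfied
Row 4: (4,1)% 1/3 not · (4,3)@ 1/5 not · (4,4)% 5/7 satisfied · (4,5)% 7/8 satisfied · (4,6)% 4/5 satisfied
Row 5: (5,1)% 1/1 satisfied · (5,3)% 2/3 satisfied · (5,4)% 4/5 satisfied · (5,5)% 5/5 satisfied · (5,6)% 3/3 satisfied

(2,1), (2,5), (2,6), (3,5), (4,1), (4,3)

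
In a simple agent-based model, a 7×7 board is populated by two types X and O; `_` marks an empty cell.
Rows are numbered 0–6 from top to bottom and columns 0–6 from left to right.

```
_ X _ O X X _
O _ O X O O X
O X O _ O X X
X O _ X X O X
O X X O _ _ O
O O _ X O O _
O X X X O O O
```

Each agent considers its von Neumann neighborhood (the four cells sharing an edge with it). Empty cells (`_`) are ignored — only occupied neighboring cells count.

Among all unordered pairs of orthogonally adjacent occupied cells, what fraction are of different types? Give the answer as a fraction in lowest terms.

10/17

Scan each occupied cell's neighbors to the right and below so each pair is counted once.
Row 0: O(0,3)–X(0,4)≠ O(0,3)–X(1,3)≠ X(0,4)–X(0,5)= X(0,4)–O(1,4)≠ X(0,5)–O(1,5)≠  → 4/5 unlike.
Row 1: O(1,0)–O(2,0)= O(1,2)–X(1,3)≠ O(1,2)–O(2,2)= X(1,3)–O(1,4)≠ O(1,4)–O(1,5)= O(1,4)–O(2,4)= O(1,5)–X(1,6)≠ O(1,5)–X(2,5)≠ X(1,6)–X(2,6)=  → 4/9 unlike.
Row 2: O(2,0)–X(2,1)≠ O(2,0)–X(3,0)≠ X(2,1)–O(2,2)≠ X(2,1)–O(3,1)≠ O(2,4)–X(2,5)≠ O(2,4)–X(3,4)≠ X(2,5)–X(2,6)= X(2,5)–O(3,5)≠ X(2,6)–X(3,6)=  → 7/9 unlike.
Row 3: X(3,0)–O(3,1)≠ X(3,0)–O(4,0)≠ O(3,1)–X(4,1)≠ X(3,3)–X(3,4)= X(3,3)–O(4,3)≠ X(3,4)–O(3,5)≠ O(3,5)–X(3,6)≠ X(3,6)–O(4,6)≠  → 7/8 unlike.
Row 4: O(4,0)–X(4,1)≠ O(4,0)–O(5,0)= X(4,1)–X(4,2)= X(4,1)–O(5,1)≠ X(4,2)–O(4,3)≠ O(4,3)–X(5,3)≠  → 4/6 unlike.
Row 5: O(5,0)–O(5,1)= O(5,0)–O(6,0)= O(5,1)–X(6,1)≠ X(5,3)–O(5,4)≠ X(5,3)–X(6,3)= O(5,4)–O(5,5)= O(5,4)–O(6,4)= O(5,5)–O(6,5)=  → 2/8 unlike.
Row 6: O(6,0)–X(6,1)≠ X(6,1)–X(6,2)= X(6,2)–X(6,3)= X(6,3)–O(6,4)≠ O(6,4)–O(6,5)= O(6,5)–O(6,6)=  → 2/6 unlike.
Total adjacent occupied pairs: 51; unlike-type pairs: 30.
30/51 reduces to 10/17.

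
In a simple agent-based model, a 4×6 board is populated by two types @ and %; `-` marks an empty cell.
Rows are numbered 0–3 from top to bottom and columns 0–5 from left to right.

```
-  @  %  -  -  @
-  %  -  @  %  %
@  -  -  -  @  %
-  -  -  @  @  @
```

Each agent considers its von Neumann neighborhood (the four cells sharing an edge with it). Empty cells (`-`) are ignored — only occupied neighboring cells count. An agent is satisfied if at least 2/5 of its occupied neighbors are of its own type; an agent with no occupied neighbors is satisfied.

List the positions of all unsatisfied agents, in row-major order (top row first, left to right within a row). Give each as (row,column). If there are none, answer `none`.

(0,1), (0,2), (0,5), (1,1), (1,3), (1,4), (2,4), (2,5)

Row 0: (0,1)@ 0/2 unhappy · (0,2)% 0/1 unhappy · (0,5)@ 0/1 unhappy
Row 1: (1,1)% 0/1 unhappy · (1,3)@ 0/1 unhappy · (1,4)% 1/3 unhappy · (1,5)% 2/3 ok
Row 2: (2,0)@ 0/0 ok · (2,4)@ 1/3 unhappy · (2,5)% 1/3 unhappy
Row 3: (3,3)@ 1/1 ok · (3,4)@ 3/3 ok · (3,5)@ 1/2 ok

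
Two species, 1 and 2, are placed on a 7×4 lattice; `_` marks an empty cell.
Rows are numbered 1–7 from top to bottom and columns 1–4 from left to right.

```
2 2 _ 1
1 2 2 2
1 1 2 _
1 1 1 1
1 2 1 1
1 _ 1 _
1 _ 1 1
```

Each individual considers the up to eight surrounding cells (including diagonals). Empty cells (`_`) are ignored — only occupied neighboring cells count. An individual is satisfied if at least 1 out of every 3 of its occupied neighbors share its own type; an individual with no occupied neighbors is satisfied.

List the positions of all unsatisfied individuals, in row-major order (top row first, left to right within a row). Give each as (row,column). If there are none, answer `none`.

Row 1: (1,1)2 2/3 ✓ · (1,2)2 3/4 ✓ · (1,4)1 0/2 ✗
Row 2: (2,1)1 2/5 ✓ · (2,2)2 4/7 ✓ · (2,3)2 4/6 ✓ · (2,4)2 2/3 ✓
Row 3: (3,1)1 4/5 ✓ · (3,2)1 5/8 ✓ · (3,3)2 3/7 ✓
Row 4: (4,1)1 4/5 ✓ · (4,2)1 6/8 ✓ · (4,3)1 5/7 ✓ · (4,4)1 3/4 ✓
Row 5: (5,1)1 3/4 ✓ · (5,2)2 0/7 ✗ · (5,3)1 5/6 ✓ · (5,4)1 4/4 ✓
Row 6: (6,1)1 2/3 ✓ · (6,3)1 4/5 ✓
Row 7: (7,1)1 1/1 ✓ · (7,3)1 2/2 ✓ · (7,4)1 2/2 ✓

(1,4), (5,2)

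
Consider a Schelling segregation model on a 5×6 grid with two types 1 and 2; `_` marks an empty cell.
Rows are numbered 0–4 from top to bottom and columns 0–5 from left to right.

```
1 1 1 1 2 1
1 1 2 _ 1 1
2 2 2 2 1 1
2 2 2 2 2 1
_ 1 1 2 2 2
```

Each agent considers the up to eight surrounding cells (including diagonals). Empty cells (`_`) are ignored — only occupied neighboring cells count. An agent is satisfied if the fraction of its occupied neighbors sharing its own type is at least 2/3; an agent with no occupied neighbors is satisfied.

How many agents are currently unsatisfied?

11

(0,0)1 3/3 ok
(0,1)1 4/5 ok
(0,2)1 3/4 ok
(0,3)1 2/4 unhappy
(0,4)2 0/4 unhappy
(0,5)1 2/3 ok
(1,0)1 3/5 unhappy
(1,1)1 4/8 unhappy
(1,2)2 3/7 unhappy
(1,4)1 5/7 ok
(1,5)1 4/5 ok
(2,0)2 3/5 unhappy
(2,1)2 6/8 ok
(2,2)2 6/7 ok
(2,3)2 5/7 ok
(2,4)1 4/7 unhappy
(2,5)1 4/5 ok
(3,0)2 3/4 ok
(3,1)2 5/7 ok
(3,2)2 6/8 ok
(3,3)2 6/8 ok
(3,4)2 5/8 unhappy
(3,5)1 2/5 unhappy
(4,1)1 1/4 unhappy
(4,2)1 1/5 unhappy
(4,3)2 4/5 ok
(4,4)2 4/5 ok
(4,5)2 2/3 ok
Unsatisfied: (0,3), (0,4), (1,0), (1,1), (1,2), (2,0), (2,4), (3,4), (3,5), (4,1), (4,2) — 11 in total.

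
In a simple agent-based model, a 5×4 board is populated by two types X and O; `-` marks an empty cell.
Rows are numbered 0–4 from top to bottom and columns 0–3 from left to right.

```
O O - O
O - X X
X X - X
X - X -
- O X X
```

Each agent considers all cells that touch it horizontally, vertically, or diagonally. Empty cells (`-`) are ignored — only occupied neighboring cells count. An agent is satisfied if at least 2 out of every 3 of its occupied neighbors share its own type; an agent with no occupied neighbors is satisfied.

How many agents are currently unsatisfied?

(0,0)O 2/2 ok
(0,1)O 2/3 ok
(0,3)O 0/2 unhappy
(1,0)O 2/4 unhappy
(1,2)X 3/5 unhappy
(1,3)X 2/3 ok
(2,0)X 2/3 ok
(2,1)X 4/5 ok
(2,3)X 3/3 ok
(3,0)X 2/3 ok
(3,2)X 4/5 ok
(4,1)O 0/3 unhappy
(4,2)X 2/3 ok
(4,3)X 2/2 ok
Unsatisfied: (0,3), (1,0), (1,2), (4,1) — 4 in total.

4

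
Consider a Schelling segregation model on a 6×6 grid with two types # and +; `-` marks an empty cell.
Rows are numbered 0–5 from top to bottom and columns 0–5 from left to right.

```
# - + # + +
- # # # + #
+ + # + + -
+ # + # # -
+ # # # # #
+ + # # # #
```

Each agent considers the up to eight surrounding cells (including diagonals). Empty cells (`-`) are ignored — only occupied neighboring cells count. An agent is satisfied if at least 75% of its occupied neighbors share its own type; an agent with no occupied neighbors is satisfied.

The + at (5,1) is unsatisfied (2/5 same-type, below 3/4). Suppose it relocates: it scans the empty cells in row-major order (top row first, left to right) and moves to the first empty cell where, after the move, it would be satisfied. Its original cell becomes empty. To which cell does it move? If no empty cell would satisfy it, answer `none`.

none

Vacating (5,1). Empty cells in order:
  (0,1): 1/4 same-type → still unsatisfied.
  (1,0): 2/4 same-type → still unsatisfied.
  (2,5): 2/4 same-type → still unsatisfied.
  (3,5): 1/4 same-type → still unsatisfied.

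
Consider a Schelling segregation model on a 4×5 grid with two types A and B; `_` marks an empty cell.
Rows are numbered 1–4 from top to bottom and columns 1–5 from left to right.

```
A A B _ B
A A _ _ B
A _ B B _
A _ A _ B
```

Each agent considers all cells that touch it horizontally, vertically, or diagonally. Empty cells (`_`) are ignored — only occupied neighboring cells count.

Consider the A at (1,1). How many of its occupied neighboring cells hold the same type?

Occupied neighbors of (1,1): (1,2)=A, (2,1)=A, (2,2)=A.
Same type (A): 3 of 3.

3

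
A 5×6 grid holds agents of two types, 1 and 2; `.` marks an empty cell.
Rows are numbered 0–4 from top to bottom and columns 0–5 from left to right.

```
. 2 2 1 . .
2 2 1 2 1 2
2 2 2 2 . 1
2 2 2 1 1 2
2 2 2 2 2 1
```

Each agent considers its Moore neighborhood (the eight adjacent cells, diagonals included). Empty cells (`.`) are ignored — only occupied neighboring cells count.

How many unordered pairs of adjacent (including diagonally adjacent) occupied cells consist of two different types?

26

Scan each occupied cell's neighbors to the right and below (and the two forward diagonals) so each pair is counted once.
From row 0: 4 unlike of 11 pairs (running 4/11).
From row 1: 9 unlike of 18 pairs (running 13/29).
From row 2: 4 unlike of 16 pairs (running 17/45).
From row 3: 8 unlike of 21 pairs (running 25/66).
From row 4: 1 unlike of 5 pairs (running 26/71).
Total adjacent occupied pairs: 71; unlike-type pairs: 26.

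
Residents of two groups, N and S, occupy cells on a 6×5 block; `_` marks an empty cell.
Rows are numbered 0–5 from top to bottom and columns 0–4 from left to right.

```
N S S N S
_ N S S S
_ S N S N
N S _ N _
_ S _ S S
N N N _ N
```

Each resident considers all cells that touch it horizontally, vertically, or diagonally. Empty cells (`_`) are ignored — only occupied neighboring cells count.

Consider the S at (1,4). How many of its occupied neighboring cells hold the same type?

3

Occupied neighbors of (1,4): (0,3)=N, (0,4)=S, (1,3)=S, (2,3)=S, (2,4)=N.
Same type (S): 3 of 5.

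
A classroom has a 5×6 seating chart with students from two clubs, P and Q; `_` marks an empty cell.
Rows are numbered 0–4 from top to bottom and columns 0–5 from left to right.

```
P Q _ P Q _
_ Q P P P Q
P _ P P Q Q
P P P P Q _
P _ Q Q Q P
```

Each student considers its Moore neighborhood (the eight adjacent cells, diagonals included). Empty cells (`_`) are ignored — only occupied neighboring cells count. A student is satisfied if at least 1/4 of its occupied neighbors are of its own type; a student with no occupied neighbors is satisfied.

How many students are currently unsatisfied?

Row 0: (0,0)P 0/2 unhappy · (0,1)Q 1/3 ok · (0,3)P 3/4 ok · (0,4)Q 1/4 ok
Row 1: (1,1)Q 1/5 unhappy · (1,2)P 4/6 ok · (1,3)P 5/7 ok · (1,4)P 3/7 ok · (1,5)Q 3/4 ok
Row 2: (2,0)P 2/3 ok · (2,2)P 6/7 ok · (2,3)P 6/8 ok · (2,4)Q 3/7 ok · (2,5)Q 3/4 ok
Row 3: (3,0)P 3/3 ok · (3,1)P 5/6 ok · (3,2)P 4/6 ok · (3,3)P 3/8 ok · (3,4)Q 4/7 ok
Row 4: (4,0)P 2/2 ok · (4,2)Q 1/4 ok · (4,3)Q 3/5 ok · (4,4)Q 2/4 ok · (4,5)P 0/2 unhappy
Unsatisfied: (0,0), (1,1), (4,5) — 3 in total.

3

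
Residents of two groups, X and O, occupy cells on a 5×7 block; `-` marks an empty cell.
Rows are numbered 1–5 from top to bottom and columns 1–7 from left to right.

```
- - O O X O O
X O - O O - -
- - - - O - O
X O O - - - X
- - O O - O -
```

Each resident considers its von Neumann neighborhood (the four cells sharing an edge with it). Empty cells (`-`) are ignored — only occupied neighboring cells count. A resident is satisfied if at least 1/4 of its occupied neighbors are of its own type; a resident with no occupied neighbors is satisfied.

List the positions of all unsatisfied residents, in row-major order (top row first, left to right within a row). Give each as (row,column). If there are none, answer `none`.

(1,5), (2,1), (2,2), (3,7), (4,1), (4,7)

Row 1: (1,3)O 1/1 ✓ · (1,4)O 2/3 ✓ · (1,5)X 0/3 ✗ · (1,6)O 1/2 ✓ · (1,7)O 1/1 ✓
Row 2: (2,1)X 0/1 ✗ · (2,2)O 0/1 ✗ · (2,4)O 2/2 ✓ · (2,5)O 2/3 ✓
Row 3: (3,5)O 1/1 ✓ · (3,7)O 0/1 ✗
Row 4: (4,1)X 0/1 ✗ · (4,2)O 1/2 ✓ · (4,3)O 2/2 ✓ · (4,7)X 0/1 ✗
Row 5: (5,3)O 2/2 ✓ · (5,4)O 1/1 ✓ · (5,6)O 0/0 ✓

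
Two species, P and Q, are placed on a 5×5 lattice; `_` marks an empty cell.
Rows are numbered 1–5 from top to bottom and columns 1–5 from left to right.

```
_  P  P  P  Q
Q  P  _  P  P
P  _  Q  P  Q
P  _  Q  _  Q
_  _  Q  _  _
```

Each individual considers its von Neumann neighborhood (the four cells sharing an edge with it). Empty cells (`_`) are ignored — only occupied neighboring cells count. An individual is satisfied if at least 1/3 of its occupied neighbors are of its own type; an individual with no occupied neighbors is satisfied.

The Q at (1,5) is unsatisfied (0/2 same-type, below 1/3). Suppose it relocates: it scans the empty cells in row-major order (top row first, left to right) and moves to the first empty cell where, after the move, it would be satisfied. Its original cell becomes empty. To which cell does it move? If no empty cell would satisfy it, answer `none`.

(1,1)

Vacating (1,5). Empty cells in order:
  (1,1): 1/2 same-type → satisfied — stop here.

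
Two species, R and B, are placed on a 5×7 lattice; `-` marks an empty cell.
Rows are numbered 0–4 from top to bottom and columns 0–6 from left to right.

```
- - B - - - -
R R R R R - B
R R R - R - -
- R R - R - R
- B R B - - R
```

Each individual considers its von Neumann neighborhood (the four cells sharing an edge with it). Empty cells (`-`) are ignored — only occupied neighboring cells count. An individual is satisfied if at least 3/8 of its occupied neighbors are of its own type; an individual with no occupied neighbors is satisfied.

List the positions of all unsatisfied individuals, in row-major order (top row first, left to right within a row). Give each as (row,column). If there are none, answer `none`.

(0,2), (4,1), (4,2), (4,3)

(0,2)B 0/1 unhappy
(1,0)R 2/2 ok
(1,1)R 3/3 ok
(1,2)R 3/4 ok
(1,3)R 2/2 ok
(1,4)R 2/2 ok
(1,6)B 0/0 ok
(2,0)R 2/2 ok
(2,1)R 4/4 ok
(2,2)R 3/3 ok
(2,4)R 2/2 ok
(3,1)R 2/3 ok
(3,2)R 3/3 ok
(3,4)R 1/1 ok
(3,6)R 1/1 ok
(4,1)B 0/2 unhappy
(4,2)R 1/3 unhappy
(4,3)B 0/1 unhappy
(4,6)R 1/1 ok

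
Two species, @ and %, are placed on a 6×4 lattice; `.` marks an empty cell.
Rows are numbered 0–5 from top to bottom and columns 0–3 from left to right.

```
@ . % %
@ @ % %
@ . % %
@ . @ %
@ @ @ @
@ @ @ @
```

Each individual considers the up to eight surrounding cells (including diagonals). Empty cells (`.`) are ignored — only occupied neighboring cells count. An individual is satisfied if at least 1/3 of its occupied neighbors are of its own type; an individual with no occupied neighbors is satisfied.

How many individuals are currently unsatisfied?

0

Row 0: (0,0)@ 2/2 ok · (0,2)% 3/4 ok · (0,3)% 3/3 ok
Row 1: (1,0)@ 3/3 ok · (1,1)@ 3/6 ok · (1,2)% 5/6 ok · (1,3)% 5/5 ok
Row 2: (2,0)@ 3/3 ok · (2,2)% 4/6 ok · (2,3)% 4/5 ok
Row 3: (3,0)@ 3/3 ok · (3,2)@ 3/6 ok · (3,3)% 2/5 ok
Row 4: (4,0)@ 4/4 ok · (4,1)@ 7/7 ok · (4,2)@ 6/7 ok · (4,3)@ 4/5 ok
Row 5: (5,0)@ 3/3 ok · (5,1)@ 5/5 ok · (5,2)@ 5/5 ok · (5,3)@ 3/3 ok
Every one meets the threshold.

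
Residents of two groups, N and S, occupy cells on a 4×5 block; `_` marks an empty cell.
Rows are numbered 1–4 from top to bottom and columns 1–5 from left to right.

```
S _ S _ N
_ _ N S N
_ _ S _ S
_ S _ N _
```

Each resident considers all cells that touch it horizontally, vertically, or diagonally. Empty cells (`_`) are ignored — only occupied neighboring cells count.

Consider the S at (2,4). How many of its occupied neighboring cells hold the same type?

Occupied neighbors of (2,4): (1,3)=S, (1,5)=N, (2,3)=N, (2,5)=N, (3,3)=S, (3,5)=S.
Same type (S): 3 of 6.

3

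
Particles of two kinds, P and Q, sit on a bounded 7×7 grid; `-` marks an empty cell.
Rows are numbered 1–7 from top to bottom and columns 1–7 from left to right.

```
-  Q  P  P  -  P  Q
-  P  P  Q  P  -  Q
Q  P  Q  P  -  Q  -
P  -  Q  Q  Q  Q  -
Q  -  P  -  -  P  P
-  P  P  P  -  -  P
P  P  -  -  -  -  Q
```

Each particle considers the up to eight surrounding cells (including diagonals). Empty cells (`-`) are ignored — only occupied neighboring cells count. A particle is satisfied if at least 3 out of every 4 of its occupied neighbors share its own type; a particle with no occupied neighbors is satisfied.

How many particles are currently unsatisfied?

Row 1: (1,2)Q 0/3 ✗ · (1,3)P 3/5 ✗ · (1,4)P 3/4 ✓ · (1,6)P 1/3 ✗ · (1,7)Q 1/2 ✗
Row 2: (2,2)P 3/6 ✗ · (2,3)P 5/8 ✗ · (2,4)Q 1/6 ✗ · (2,5)P 3/5 ✗ · (2,7)Q 2/3 ✗
Row 3: (3,1)Q 0/3 ✗ · (3,2)P 3/6 ✗ · (3,3)Q 3/7 ✗ · (3,4)P 2/7 ✗ · (3,6)Q 3/4 ✓
Row 4: (4,1)P 1/3 ✗ · (4,3)Q 2/5 ✗ · (4,4)Q 3/5 ✗ · (4,5)Q 3/5 ✗ · (4,6)Q 2/4 ✗
Row 5: (5,1)Q 0/2 ✗ · (5,3)P 3/5 ✗ · (5,6)P 2/4 ✗ · (5,7)P 2/3 ✗
Row 6: (6,2)P 4/5 ✓ · (6,3)P 4/4 ✓ · (6,4)P 2/2 ✓ · (6,7)P 2/3 ✗
Row 7: (7,1)P 2/2 ✓ · (7,2)P 3/3 ✓ · (7,7)Q 0/1 ✗
Unsatisfied: (1,2), (1,3), (1,6), (1,7), (2,2), (2,3), (2,4), (2,5), (2,7), (3,1), (3,2), (3,3), (3,4), (4,1), (4,3), (4,4), (4,5), (4,6), (5,1), (5,3), (5,6), (5,7), (6,7), (7,7) — 24 in total.

24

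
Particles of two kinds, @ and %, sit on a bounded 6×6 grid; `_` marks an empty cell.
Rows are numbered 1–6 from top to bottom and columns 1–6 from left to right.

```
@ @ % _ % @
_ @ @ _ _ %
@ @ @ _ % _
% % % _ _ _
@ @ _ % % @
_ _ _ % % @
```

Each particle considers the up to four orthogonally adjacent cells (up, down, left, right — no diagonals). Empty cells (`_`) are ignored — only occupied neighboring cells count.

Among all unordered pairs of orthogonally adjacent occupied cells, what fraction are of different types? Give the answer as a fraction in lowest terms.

Scan each occupied cell's neighbors to the right and below so each pair is counted once.
Row 1: @(1,1)–@(1,2)= @(1,2)–%(1,3)≠ @(1,2)–@(2,2)= %(1,3)–@(2,3)≠ %(1,5)–@(1,6)≠ @(1,6)–%(2,6)≠  → 4/6 unlike.
Row 2: @(2,2)–@(2,3)= @(2,2)–@(3,2)= @(2,3)–@(3,3)=  → 0/3 unlike.
Row 3: @(3,1)–@(3,2)= @(3,1)–%(4,1)≠ @(3,2)–@(3,3)= @(3,2)–%(4,2)≠ @(3,3)–%(4,3)≠  → 3/5 unlike.
Row 4: %(4,1)–%(4,2)= %(4,1)–@(5,1)≠ %(4,2)–%(4,3)= %(4,2)–@(5,2)≠  → 2/4 unlike.
Row 5: @(5,1)–@(5,2)= %(5,4)–%(5,5)= %(5,4)–%(6,4)= %(5,5)–@(5,6)≠ %(5,5)–%(6,5)= @(5,6)–@(6,6)=  → 1/6 unlike.
Row 6: %(6,4)–%(6,5)= %(6,5)–@(6,6)≠  → 1/2 unlike.
Total adjacent occupied pairs: 26; unlike-type pairs: 11.
11/26 is already in lowest terms.

11/26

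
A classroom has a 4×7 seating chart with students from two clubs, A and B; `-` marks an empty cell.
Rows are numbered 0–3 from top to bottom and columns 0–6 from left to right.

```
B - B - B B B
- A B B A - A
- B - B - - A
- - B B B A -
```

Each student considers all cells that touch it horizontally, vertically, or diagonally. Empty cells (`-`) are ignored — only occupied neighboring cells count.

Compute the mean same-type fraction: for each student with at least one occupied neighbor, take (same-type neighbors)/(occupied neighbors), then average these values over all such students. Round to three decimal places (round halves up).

(0,0)B 0/1
(0,2)B 2/3
(0,4)B 2/3
(0,5)B 2/4
(0,6)B 1/2
(1,1)A 0/4
(1,2)B 4/5
(1,3)B 4/5
(1,4)A 0/4
(1,6)A 1/3
(2,1)B 2/3
(2,3)B 5/6
(2,6)A 2/2
(3,2)B 3/3
(3,3)B 3/3
(3,4)B 2/3
(3,5)A 1/2
Sum over 17 students: 0/1 + 2/3 + 2/3 + 2/4 + 1/2 + 0/4 + 4/5 + 4/5 + 0/4 + 1/3 + 2/3 + 5/6 + 2/2 + 3/3 + 3/3 + 2/3 + 1/2 = 149/15; mean = 149/15 ÷ 17 = 149/255 = 0.584313… → 0.584.

0.584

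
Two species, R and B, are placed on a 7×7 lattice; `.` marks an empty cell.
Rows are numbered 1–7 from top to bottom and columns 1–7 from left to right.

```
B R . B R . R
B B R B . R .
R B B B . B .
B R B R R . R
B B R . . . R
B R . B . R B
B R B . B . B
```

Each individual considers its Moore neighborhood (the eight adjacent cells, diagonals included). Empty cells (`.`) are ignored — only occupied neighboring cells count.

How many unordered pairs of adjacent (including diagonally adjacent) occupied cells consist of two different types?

43

Scan each occupied cell's neighbors to the right and below (and the two forward diagonals) so each pair is counted once.
Row 1: B(1,1)–R(1,2)≠ B(1,1)–B(2,1)= B(1,1)–B(2,2)= R(1,2)–B(2,2)≠ R(1,2)–R(2,3)= R(1,2)–B(2,1)≠ B(1,4)–R(1,5)≠ B(1,4)–B(2,4)= B(1,4)–R(2,3)≠ R(1,5)–R(2,6)= R(1,5)–B(2,4)≠ R(1,7)–R(2,6)=  → 6/12 unlike.
Row 2: B(2,1)–B(2,2)= B(2,1)–R(3,1)≠ B(2,1)–B(3,2)= B(2,2)–R(2,3)≠ B(2,2)–B(3,2)= B(2,2)–B(3,3)= B(2,2)–R(3,1)≠ R(2,3)–B(2,4)≠ R(2,3)–B(3,3)≠ R(2,3)–B(3,4)≠ R(2,3)–B(3,2)≠ B(2,4)–B(3,4)= B(2,4)–B(3,3)= R(2,6)–B(3,6)≠  → 8/14 unlike.
Row 3: R(3,1)–B(3,2)≠ R(3,1)–B(4,1)≠ R(3,1)–R(4,2)= B(3,2)–B(3,3)= B(3,2)–R(4,2)≠ B(3,2)–B(4,3)= B(3,2)–B(4,1)= B(3,3)–B(3,4)= B(3,3)–B(4,3)= B(3,3)–R(4,4)≠ B(3,3)–R(4,2)≠ B(3,4)–R(4,4)≠ B(3,4)–R(4,5)≠ B(3,4)–B(4,3)= B(3,6)–R(4,7)≠ B(3,6)–R(4,5)≠  → 9/16 unlike.
Row 4: B(4,1)–R(4,2)≠ B(4,1)–B(5,1)= B(4,1)–B(5,2)= R(4,2)–B(4,3)≠ R(4,2)–B(5,2)≠ R(4,2)–R(5,3)= R(4,2)–B(5,1)≠ B(4,3)–R(4,4)≠ B(4,3)–R(5,3)≠ B(4,3)–B(5,2)= R(4,4)–R(4,5)= R(4,4)–R(5,3)= R(4,7)–R(5,7)=  → 6/13 unlike.
Row 5: B(5,1)–B(5,2)= B(5,1)–B(6,1)= B(5,1)–R(6,2)≠ B(5,2)–R(5,3)≠ B(5,2)–R(6,2)≠ B(5,2)–B(6,1)= R(5,3)–B(6,4)≠ R(5,3)–R(6,2)= R(5,7)–B(6,7)≠ R(5,7)–R(6,6)=  → 5/10 unlike.
Row 6: B(6,1)–R(6,2)≠ B(6,1)–B(7,1)= B(6,1)–R(7,2)≠ R(6,2)–R(7,2)= R(6,2)–B(7,3)≠ R(6,2)–B(7,1)≠ B(6,4)–B(7,5)= B(6,4)–B(7,3)= R(6,6)–B(6,7)≠ R(6,6)–B(7,7)≠ R(6,6)–B(7,5)≠ B(6,7)–B(7,7)=  → 7/12 unlike.
Row 7: B(7,1)–R(7,2)≠ R(7,2)–B(7,3)≠  → 2/2 unlike.
Total adjacent occupied pairs: 79; unlike-type pairs: 43.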